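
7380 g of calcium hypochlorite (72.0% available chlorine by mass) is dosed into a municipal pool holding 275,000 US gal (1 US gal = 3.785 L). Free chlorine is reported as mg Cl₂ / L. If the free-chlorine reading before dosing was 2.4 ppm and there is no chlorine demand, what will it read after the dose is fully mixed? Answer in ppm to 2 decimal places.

Volume: 275,000 US gal × 3.785 L/gal = 1,040,875 L.
Available chlorine delivered: 7380 g × 0.72 = 5314 g as Cl₂.
Concentration rise: 5314 g / 1,040,875 L = 5.105 mg/L = 5.10 ppm.
Final FC: 2.4 + 5.10 = 7.50 ppm.

7.50 ppm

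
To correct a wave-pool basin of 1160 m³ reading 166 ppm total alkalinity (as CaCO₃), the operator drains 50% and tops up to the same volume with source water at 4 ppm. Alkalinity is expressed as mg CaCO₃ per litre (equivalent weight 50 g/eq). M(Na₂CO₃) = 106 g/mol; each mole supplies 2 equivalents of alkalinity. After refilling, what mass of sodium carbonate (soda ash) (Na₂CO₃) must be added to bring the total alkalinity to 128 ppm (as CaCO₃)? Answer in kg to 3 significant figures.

52.9 kg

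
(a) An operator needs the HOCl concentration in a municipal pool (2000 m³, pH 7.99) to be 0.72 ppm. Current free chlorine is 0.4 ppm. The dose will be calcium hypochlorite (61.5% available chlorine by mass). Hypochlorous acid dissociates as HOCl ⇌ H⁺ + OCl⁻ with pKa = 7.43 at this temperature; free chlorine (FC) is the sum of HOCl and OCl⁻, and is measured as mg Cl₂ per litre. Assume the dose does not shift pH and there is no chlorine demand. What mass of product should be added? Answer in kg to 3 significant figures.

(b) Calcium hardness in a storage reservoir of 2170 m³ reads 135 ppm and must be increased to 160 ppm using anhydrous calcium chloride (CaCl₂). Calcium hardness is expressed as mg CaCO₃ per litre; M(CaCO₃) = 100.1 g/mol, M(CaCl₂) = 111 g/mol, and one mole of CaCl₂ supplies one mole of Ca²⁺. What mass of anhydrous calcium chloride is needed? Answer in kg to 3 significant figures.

(a) Volume: 2000 m³ = 2,000,000 L.
(a) [OCl⁻]/[HOCl] = 10^(pH − pKa) = 10^(7.99 − 7.43) = 3.631; fraction as HOCl = 1/(1 + 3.631) = 0.2159.
(a) Free chlorine required for 0.72 ppm HOCl: 0.72 / 0.2159 = 3.334 ppm.
(a) FC to add: 3.334 − 0.4 = 2.934 mg/L as Cl₂.
(a) Cl₂ equivalent: 2.934 mg/L × 2,000,000 L = 5868 g.
(a) Product at 61.5% available Cl: 5868 / 0.615 = 9542 g.

(b) Volume: 2170 m³ = 2,170,000 L.
(b) Hardness to add: (160 − 135) = 25 mg/L as CaCO₃ × 2,170,000 L = 54,250 g as CaCO₃.
(b) Moles of Ca²⁺ (1 mol Ca²⁺ ≡ 1 mol CaCO₃): 54,250 / 100.1 g/mol = 542 mol.
(b) Mass of CaCl₂: 542 × 111 = 60,160 g.

(a) 9.54 kg; (b) 60.2 kg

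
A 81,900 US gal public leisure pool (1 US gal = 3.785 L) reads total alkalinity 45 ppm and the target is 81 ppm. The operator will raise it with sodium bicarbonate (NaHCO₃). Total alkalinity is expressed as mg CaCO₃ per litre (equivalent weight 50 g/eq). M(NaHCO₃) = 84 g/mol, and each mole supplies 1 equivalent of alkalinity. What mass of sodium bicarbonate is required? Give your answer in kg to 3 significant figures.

Volume: 81,900 US gal × 3.785 L/gal = 309,992 L.
Alkalinity to add: (81 − 45) = 36 mg/L as CaCO₃ × 309,992 L = 11,160 g as CaCO₃.
Equivalents: 11,160 g ÷ 50 g/eq = 223.2 eq.
NaHCO₃ supplies 1 eq per mole → 223.2 mol.
Mass: 223.2 mol × 84 g/mol = 18,750 g.

18.7 kg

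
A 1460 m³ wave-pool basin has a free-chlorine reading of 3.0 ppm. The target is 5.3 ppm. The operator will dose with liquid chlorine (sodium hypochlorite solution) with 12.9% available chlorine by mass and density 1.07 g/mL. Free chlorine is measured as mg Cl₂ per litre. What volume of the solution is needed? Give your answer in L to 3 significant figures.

Volume: 1460 m³ = 1,460,000 L.
Chlorine deficit: 5.3 − 3.0 = 2.3 ppm = 2.3 mg/L as Cl₂.
Cl₂ equivalent needed: 2.3 mg/L × 1,460,000 L = 3,358,000 mg = 3358 g.
Product at 12.9% available chlorine: 3358 / 0.129 = 26,030 g.
Volume at density 1.07 g/mL: 26,030 g ÷ 1.07 g/mL = 24,330 mL.

24.3 L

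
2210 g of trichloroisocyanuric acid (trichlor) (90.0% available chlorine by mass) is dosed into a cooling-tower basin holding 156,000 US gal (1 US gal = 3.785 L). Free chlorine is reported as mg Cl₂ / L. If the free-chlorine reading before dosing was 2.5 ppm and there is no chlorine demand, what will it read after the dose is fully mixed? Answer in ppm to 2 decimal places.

Volume: 156,000 US gal × 3.785 L/gal = 590,460 L.
Available chlorine delivered: 2210 g × 0.9 = 1989 g as Cl₂.
Concentration rise: 1989 g / 590,460 L = 3.369 mg/L = 3.37 ppm.
Final FC: 2.5 + 3.37 = 5.87 ppm.

5.87 ppm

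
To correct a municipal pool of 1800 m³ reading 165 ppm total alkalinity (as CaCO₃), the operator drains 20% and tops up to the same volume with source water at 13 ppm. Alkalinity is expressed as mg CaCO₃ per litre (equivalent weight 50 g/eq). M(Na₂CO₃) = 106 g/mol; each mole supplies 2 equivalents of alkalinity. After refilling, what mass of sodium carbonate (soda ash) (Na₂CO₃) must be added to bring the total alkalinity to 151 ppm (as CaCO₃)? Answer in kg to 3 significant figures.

Volume: 1800 m³ = 1,800,000 L.
After draining 20% and refilling: 165 × 0.80 + 13 × 0.20 = 134.6 ppm.
Deficit to target: 151 − 134.6 = 16.4 mg/L.
As CaCO₃: 16.4 mg/L × 1,800,000 L = 29,520 g; ÷ 50 g/eq ÷ 2 = 295.2 mol Na₂CO₃.
Mass: 295.2 × 106 = 31,290 g.

31.3 kg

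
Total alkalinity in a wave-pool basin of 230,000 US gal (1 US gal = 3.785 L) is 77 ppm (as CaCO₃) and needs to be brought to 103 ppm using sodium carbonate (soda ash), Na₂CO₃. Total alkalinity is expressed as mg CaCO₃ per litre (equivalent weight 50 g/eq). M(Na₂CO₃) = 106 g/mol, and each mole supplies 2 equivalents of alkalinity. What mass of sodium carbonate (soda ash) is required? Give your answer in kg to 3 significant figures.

24.0 kg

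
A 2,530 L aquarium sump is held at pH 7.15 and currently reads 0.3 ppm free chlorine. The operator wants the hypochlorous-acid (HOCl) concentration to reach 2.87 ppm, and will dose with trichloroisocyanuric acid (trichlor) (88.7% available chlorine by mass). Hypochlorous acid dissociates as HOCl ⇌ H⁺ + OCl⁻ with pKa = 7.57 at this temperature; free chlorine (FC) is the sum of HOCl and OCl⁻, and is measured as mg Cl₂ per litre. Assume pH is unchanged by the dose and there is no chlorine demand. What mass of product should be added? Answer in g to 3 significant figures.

10.4 g

[OCl⁻]/[HOCl] = 10^(pH − pKa) = 10^(7.15 − 7.57) = 0.3802; fraction as HOCl = 1/(1 + 0.3802) = 0.7245.
Free chlorine required for 2.87 ppm HOCl: 2.87 / 0.7245 = 3.961 ppm.
FC to add: 3.961 − 0.3 = 3.661 mg/L as Cl₂.
Cl₂ equivalent: 3.661 mg/L × 2,530 L = 9.263 g.
Product at 88.7% available Cl: 9.263 / 0.887 = 10.44 g.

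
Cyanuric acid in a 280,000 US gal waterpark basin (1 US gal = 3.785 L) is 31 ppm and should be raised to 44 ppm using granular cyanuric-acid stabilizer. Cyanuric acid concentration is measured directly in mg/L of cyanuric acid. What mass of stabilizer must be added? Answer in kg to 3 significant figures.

Volume: 280,000 US gal × 3.785 L/gal = 1,059,800 L.
CYA to add: (44 − 31) = 13 mg/L × 1,059,800 L = 13,780 g cyanuric acid.

13.8 kg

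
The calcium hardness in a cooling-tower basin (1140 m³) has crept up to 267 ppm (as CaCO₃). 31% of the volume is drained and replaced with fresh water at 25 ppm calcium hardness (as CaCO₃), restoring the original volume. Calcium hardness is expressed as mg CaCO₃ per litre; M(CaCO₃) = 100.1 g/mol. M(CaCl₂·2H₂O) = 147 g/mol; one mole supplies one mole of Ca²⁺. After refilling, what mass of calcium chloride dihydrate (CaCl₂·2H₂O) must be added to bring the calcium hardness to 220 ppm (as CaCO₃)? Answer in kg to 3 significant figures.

Volume: 1140 m³ = 1,140,000 L.
After draining 31% and refilling: 267 × 0.69 + 25 × 0.31 = 191.98 ppm.
Deficit to target: 220 − 191.98 = 28.02 mg/L.
As CaCO₃: 28.02 mg/L × 1,140,000 L = 31,940 g; ÷ 100.1 = 319.1 mol Ca²⁺.
Mass: 319.1 × 147 = 46,910 g.

46.9 kg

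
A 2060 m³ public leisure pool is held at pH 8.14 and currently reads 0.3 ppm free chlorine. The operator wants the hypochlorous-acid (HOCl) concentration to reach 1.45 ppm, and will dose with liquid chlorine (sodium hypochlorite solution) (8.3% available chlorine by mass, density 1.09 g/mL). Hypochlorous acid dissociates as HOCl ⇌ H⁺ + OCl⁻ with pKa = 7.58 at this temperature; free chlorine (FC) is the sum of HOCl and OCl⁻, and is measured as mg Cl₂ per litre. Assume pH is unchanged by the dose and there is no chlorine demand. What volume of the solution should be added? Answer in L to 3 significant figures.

Volume: 2060 m³ = 2,060,000 L.
[OCl⁻]/[HOCl] = 10^(pH − pKa) = 10^(8.14 − 7.58) = 3.631; fraction as HOCl = 1/(1 + 3.631) = 0.2159.
Free chlorine required for 1.45 ppm HOCl: 1.45 / 0.2159 = 6.715 ppm.
FC to add: 6.715 − 0.3 = 6.415 mg/L as Cl₂.
Cl₂ equivalent: 6.415 mg/L × 2,060,000 L = 13,210 g.
Product at 8.3% available Cl: 13,210 / 0.083 = 159,200 g.
Volume: 159,200 g ÷ 1.09 g/mL = 146,100 mL.

146 L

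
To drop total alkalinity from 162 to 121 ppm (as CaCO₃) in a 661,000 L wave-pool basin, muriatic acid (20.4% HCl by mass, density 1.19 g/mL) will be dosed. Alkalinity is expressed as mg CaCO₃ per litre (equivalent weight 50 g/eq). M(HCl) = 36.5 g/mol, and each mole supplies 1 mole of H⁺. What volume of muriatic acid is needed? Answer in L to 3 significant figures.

Alkalinity to neutralize: (162 − 121) = 41 mg/L as CaCO₃ × 661,000 L = 27,100 g as CaCO₃.
Equivalents of H⁺ required: 27,100 ÷ 50 g/eq = 542 eq = 542 mol HCl.
Mass of HCl: 542 × 36.5 = 19,780 g.
Mass of 20.4% solution: 19,780 / 0.204 = 96,980 g.
Volume: 96,980 g ÷ 1.19 g/mL = 81,500 mL.

81.5 L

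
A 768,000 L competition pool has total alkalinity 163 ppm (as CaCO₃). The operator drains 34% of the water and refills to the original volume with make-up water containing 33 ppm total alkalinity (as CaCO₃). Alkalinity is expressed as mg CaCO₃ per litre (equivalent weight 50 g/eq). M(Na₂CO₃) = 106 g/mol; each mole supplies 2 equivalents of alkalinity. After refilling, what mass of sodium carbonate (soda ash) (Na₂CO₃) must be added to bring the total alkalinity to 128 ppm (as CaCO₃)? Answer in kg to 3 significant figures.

After draining 34% and refilling: 163 × 0.66 + 33 × 0.34 = 118.8 ppm.
Deficit to target: 128 − 118.8 = 9.2 mg/L.
As CaCO₃: 9.2 mg/L × 768,000 L = 7066 g; ÷ 50 g/eq ÷ 2 = 70.66 mol Na₂CO₃.
Mass: 70.66 × 106 = 7490 g.

7.49 kg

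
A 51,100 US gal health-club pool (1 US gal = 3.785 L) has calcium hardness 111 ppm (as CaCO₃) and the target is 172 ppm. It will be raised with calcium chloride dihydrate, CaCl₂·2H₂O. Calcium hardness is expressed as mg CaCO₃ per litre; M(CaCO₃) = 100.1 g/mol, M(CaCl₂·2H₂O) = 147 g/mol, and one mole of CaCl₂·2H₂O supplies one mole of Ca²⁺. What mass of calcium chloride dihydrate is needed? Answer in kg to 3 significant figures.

Volume: 51,100 US gal × 3.785 L/gal = 193,414 L.
Hardness to add: (172 − 111) = 61 mg/L as CaCO₃ × 193,414 L = 11,800 g as CaCO₃.
Moles of Ca²⁺ (1 mol Ca²⁺ ≡ 1 mol CaCO₃): 11,800 / 100.1 g/mol = 117.9 mol.
Mass of CaCl₂·2H₂O: 117.9 × 147 = 17,330 g.

17.3 kg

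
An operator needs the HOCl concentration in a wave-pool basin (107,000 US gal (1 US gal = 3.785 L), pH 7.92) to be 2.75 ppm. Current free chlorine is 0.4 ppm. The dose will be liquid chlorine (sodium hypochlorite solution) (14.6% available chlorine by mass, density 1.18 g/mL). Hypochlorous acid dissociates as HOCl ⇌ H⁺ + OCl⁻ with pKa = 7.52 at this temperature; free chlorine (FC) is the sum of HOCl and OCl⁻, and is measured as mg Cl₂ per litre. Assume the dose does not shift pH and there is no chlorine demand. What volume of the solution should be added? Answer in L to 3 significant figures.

Volume: 107,000 US gal × 3.785 L/gal = 404,995 L.
[OCl⁻]/[HOCl] = 10^(pH − pKa) = 10^(7.92 − 7.52) = 2.512; fraction as HOCl = 1/(1 + 2.512) = 0.2847.
Free chlorine required for 2.75 ppm HOCl: 2.75 / 0.2847 = 9.658 ppm.
FC to add: 9.658 − 0.4 = 9.258 mg/L as Cl₂.
Cl₂ equivalent: 9.258 mg/L × 404,995 L = 3749 g.
Product at 14.6% available Cl: 3749 / 0.146 = 25,680 g.
Volume: 25,680 g ÷ 1.18 g/mL = 21,760 mL.

21.8 L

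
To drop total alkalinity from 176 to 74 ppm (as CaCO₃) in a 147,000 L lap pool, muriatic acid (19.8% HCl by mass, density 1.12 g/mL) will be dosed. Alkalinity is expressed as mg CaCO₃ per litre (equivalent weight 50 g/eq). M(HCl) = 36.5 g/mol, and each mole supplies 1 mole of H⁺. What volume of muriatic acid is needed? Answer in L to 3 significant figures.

Alkalinity to neutralize: (176 − 74) = 102 mg/L as CaCO₃ × 147,000 L = 14,990 g as CaCO₃.
Equivalents of H⁺ required: 14,990 ÷ 50 g/eq = 299.9 eq = 299.9 mol HCl.
Mass of HCl: 299.9 × 36.5 = 10,950 g.
Mass of 19.8% solution: 10,950 / 0.198 = 55,280 g.
Volume: 55,280 g ÷ 1.12 g/mL = 49,360 mL.

49.4 L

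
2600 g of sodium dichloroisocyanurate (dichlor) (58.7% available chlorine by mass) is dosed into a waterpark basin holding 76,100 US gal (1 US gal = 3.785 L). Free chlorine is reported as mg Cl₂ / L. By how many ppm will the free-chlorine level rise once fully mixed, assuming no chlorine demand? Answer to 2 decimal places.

Volume: 76,100 US gal × 3.785 L/gal = 288,038 L.
Available chlorine delivered: 2600 g × 0.587 = 1526 g as Cl₂.
Concentration rise: 1526 g / 288,038 L = 5.299 mg/L = 5.30 ppm.

5.30 ppm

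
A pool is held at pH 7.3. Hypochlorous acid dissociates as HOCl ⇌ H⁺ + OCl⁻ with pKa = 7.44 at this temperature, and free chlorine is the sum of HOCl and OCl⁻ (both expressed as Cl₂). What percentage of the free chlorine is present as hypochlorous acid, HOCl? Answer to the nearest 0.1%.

58.0%

[OCl⁻]/[HOCl] = 10^(pH − pKa) = 10^(7.3 − 7.44) = 10^-0.14 = 0.7244.
Fraction as HOCl = 1 / (1 + 0.7244) = 0.5799.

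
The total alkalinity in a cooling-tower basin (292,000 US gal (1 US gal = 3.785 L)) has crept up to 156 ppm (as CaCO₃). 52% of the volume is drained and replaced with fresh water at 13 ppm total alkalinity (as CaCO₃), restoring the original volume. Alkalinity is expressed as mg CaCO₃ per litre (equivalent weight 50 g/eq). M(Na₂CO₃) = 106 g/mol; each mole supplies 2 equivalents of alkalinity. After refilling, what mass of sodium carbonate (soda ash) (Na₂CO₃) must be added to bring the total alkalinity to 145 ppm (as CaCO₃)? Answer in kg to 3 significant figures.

74.2 kg

Volume: 292,000 US gal × 3.785 L/gal = 1,105,220 L.
After draining 52% and refilling: 156 × 0.48 + 13 × 0.52 = 81.64 ppm.
Deficit to target: 145 − 81.64 = 63.36 mg/L.
As CaCO₃: 63.36 mg/L × 1,105,220 L = 70,030 g; ÷ 50 g/eq ÷ 2 = 700.3 mol Na₂CO₃.
Mass: 700.3 × 106 = 74,230 g.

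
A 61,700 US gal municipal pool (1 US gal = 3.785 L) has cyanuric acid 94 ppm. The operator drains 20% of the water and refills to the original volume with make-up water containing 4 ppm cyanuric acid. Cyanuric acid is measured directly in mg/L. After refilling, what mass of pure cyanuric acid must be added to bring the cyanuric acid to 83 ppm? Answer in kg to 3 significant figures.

1.63 kg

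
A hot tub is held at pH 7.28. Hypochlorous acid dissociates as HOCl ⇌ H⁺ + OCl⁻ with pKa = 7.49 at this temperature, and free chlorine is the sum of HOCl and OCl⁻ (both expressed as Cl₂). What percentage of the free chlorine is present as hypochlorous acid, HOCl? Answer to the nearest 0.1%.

[OCl⁻]/[HOCl] = 10^(pH − pKa) = 10^(7.28 − 7.49) = 10^-0.21 = 0.6166.
Fraction as HOCl = 1 / (1 + 0.6166) = 0.6186.

61.9%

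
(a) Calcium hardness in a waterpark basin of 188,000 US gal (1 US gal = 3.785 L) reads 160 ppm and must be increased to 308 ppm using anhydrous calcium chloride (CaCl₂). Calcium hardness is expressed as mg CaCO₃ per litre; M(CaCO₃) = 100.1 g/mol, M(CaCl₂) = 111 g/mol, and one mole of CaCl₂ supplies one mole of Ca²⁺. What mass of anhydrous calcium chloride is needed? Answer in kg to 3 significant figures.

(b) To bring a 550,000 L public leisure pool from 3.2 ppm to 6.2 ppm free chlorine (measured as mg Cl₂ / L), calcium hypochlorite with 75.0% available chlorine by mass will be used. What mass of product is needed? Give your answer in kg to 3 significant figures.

(a) Volume: 188,000 US gal × 3.785 L/gal = 711,580 L.
(a) Hardness to add: (308 − 160) = 148 mg/L as CaCO₃ × 711,580 L = 105,300 g as CaCO₃.
(a) Moles of Ca²⁺ (1 mol Ca²⁺ ≡ 1 mol CaCO₃): 105,300 / 100.1 g/mol = 1052 mol.
(a) Mass of CaCl₂: 1052 × 111 = 116,800 g.

(b) Chlorine deficit: 6.2 − 3.2 = 3 ppm = 3 mg/L as Cl₂.
(b) Cl₂ equivalent needed: 3 mg/L × 550,000 L = 1,650,000 mg = 1650 g.
(b) Product at 75.0% available chlorine: 1650 / 0.75 = 2200 g.

(a) 117 kg; (b) 2.20 kg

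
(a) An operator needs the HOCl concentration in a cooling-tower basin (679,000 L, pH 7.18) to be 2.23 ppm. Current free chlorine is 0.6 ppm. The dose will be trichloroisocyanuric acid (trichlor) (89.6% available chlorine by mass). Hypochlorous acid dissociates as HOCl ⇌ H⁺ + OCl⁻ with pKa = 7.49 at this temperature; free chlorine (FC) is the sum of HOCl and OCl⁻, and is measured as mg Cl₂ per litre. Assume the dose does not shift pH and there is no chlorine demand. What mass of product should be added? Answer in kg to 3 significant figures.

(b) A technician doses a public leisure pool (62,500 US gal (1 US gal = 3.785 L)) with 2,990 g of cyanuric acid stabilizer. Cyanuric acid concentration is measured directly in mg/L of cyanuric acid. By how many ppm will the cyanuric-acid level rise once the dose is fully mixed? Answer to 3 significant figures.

(a) [OCl⁻]/[HOCl] = 10^(pH − pKa) = 10^(7.18 − 7.49) = 0.4898; fraction as HOCl = 1/(1 + 0.4898) = 0.6712.
(a) Free chlorine required for 2.23 ppm HOCl: 2.23 / 0.6712 = 3.322 ppm.
(a) FC to add: 3.322 − 0.6 = 2.722 mg/L as Cl₂.
(a) Cl₂ equivalent: 2.722 mg/L × 679,000 L = 1848 g.
(a) Product at 89.6% available Cl: 1848 / 0.896 = 2063 g.

(b) Volume: 62,500 US gal × 3.785 L/gal = 236,562 L.
(b) Rise: 2,990 g / 236,562 L × 1000 = 12.64 mg/L.

(a) 2.06 kg; (b) 12.6 ppm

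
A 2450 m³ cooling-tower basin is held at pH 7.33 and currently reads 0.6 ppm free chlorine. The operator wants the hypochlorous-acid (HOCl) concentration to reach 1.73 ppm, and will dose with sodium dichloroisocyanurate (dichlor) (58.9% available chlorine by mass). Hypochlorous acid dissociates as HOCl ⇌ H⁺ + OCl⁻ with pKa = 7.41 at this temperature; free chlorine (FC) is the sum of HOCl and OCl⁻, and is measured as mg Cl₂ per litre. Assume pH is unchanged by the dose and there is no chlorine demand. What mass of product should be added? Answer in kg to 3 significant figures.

10.7 kg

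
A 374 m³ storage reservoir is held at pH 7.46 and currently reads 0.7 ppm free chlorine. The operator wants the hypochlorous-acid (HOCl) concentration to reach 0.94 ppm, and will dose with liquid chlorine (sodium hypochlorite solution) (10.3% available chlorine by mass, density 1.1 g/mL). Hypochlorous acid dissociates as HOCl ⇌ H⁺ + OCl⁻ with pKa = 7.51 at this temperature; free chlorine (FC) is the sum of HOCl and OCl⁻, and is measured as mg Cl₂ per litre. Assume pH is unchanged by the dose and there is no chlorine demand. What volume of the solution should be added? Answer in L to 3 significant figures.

Volume: 374 m³ = 374,000 L.
[OCl⁻]/[HOCl] = 10^(pH − pKa) = 10^(7.46 − 7.51) = 0.8913; fraction as HOCl = 1/(1 + 0.8913) = 0.5288.
Free chlorine required for 0.94 ppm HOCl: 0.94 / 0.5288 = 1.778 ppm.
FC to add: 1.778 − 0.7 = 1.078 mg/L as Cl₂.
Cl₂ equivalent: 1.078 mg/L × 374,000 L = 403.1 g.
Product at 10.3% available Cl: 403.1 / 0.103 = 3913 g.
Volume: 3913 g ÷ 1.1 g/mL = 3558 mL.

3.56 L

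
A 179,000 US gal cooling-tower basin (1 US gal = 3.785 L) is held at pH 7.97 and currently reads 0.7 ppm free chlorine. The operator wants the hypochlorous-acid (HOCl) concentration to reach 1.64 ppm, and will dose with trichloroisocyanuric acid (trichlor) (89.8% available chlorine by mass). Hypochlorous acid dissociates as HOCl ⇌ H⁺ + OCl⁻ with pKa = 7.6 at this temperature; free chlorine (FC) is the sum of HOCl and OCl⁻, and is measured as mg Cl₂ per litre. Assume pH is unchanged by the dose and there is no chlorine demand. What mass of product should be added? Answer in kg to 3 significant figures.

3.61 kg

Volume: 179,000 US gal × 3.785 L/gal = 677,515 L.
[OCl⁻]/[HOCl] = 10^(pH − pKa) = 10^(7.97 − 7.6) = 2.344; fraction as HOCl = 1/(1 + 2.344) = 0.299.
Free chlorine required for 1.64 ppm HOCl: 1.64 / 0.299 = 5.485 ppm.
FC to add: 5.485 − 0.7 = 4.785 mg/L as Cl₂.
Cl₂ equivalent: 4.785 mg/L × 677,515 L = 3242 g.
Product at 89.8% available Cl: 3242 / 0.898 = 3610 g.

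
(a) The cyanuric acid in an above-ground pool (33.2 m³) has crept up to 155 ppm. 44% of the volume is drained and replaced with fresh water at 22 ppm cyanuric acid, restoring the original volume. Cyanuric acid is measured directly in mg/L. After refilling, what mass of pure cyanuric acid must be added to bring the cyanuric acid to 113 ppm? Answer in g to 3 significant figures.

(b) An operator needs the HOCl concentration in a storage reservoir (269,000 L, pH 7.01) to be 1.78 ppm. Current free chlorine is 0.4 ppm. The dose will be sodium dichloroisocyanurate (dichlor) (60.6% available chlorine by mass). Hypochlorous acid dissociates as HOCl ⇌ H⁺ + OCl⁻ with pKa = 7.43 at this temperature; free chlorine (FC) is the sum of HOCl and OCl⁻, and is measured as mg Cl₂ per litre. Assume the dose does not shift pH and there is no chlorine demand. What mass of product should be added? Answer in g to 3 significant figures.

(a) 548 g; (b) 913 g

(a) Volume: 33.2 m³ = 33,200 L.
(a) After draining 44% and refilling: 155 × 0.56 + 22 × 0.44 = 96.48 ppm.
(a) Deficit to target: 113 − 96.48 = 16.52 mg/L.
(a) Mass: 16.52 mg/L × 33,200 L = 548.5 g cyanuric acid.

(b) [OCl⁻]/[HOCl] = 10^(pH − pKa) = 10^(7.01 − 7.43) = 0.3802; fraction as HOCl = 1/(1 + 0.3802) = 0.7245.
(b) Free chlorine required for 1.78 ppm HOCl: 1.78 / 0.7245 = 2.457 ppm.
(b) FC to add: 2.457 − 0.4 = 2.057 mg/L as Cl₂.
(b) Cl₂ equivalent: 2.057 mg/L × 269,000 L = 553.3 g.
(b) Product at 60.6% available Cl: 553.3 / 0.606 = 913 g.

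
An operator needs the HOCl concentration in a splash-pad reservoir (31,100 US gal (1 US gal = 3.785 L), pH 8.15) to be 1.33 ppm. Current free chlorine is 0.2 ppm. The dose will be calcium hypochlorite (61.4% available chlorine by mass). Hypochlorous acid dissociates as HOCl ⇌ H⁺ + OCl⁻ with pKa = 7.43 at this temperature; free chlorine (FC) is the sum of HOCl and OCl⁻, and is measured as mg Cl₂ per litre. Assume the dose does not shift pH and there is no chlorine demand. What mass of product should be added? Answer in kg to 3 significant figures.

1.55 kg

Volume: 31,100 US gal × 3.785 L/gal = 117,714 L.
[OCl⁻]/[HOCl] = 10^(pH − pKa) = 10^(8.15 − 7.43) = 5.248; fraction as HOCl = 1/(1 + 5.248) = 0.16.
Free chlorine required for 1.33 ppm HOCl: 1.33 / 0.16 = 8.31 ppm.
FC to add: 8.31 − 0.2 = 8.11 mg/L as Cl₂.
Cl₂ equivalent: 8.11 mg/L × 117,714 L = 954.6 g.
Product at 61.4% available Cl: 954.6 / 0.614 = 1555 g.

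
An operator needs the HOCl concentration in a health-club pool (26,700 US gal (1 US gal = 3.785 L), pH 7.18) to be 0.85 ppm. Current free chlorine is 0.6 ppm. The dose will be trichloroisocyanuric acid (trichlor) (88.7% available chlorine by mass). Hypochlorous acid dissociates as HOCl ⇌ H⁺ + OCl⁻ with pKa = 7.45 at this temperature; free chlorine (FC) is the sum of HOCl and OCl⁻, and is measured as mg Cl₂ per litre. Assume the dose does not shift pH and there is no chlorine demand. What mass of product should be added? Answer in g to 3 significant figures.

Volume: 26,700 US gal × 3.785 L/gal = 101,060 L.
[OCl⁻]/[HOCl] = 10^(pH − pKa) = 10^(7.18 − 7.45) = 0.537; fraction as HOCl = 1/(1 + 0.537) = 0.6506.
Free chlorine required for 0.85 ppm HOCl: 0.85 / 0.6506 = 1.306 ppm.
FC to add: 1.306 − 0.6 = 0.7065 mg/L as Cl₂.
Cl₂ equivalent: 0.7065 mg/L × 101,060 L = 71.4 g.
Product at 88.7% available Cl: 71.4 / 0.887 = 80.49 g.

80.5 g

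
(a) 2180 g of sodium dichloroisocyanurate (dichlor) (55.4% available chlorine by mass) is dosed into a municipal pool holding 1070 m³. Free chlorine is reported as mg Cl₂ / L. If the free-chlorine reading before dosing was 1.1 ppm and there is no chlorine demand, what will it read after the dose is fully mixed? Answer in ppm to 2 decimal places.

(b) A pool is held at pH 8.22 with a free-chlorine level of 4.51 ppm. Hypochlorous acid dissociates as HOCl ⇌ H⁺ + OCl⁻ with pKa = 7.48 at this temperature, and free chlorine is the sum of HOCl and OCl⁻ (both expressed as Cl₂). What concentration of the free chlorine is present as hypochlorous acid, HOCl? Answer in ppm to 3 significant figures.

(a) 2.23 ppm; (b) 0.694 ppm

(a) Volume: 1070 m³ = 1,070,000 L.
(a) Available chlorine delivered: 2180 g × 0.554 = 1208 g as Cl₂.
(a) Concentration rise: 1208 g / 1,070,000 L = 1.129 mg/L = 1.13 ppm.
(a) Final FC: 1.1 + 1.13 = 2.23 ppm.

(b) [OCl⁻]/[HOCl] = 10^(pH − pKa) = 10^(8.22 − 7.48) = 10^0.74 = 5.495.
(b) Fraction as HOCl = 1 / (1 + 5.495) = 0.154.
(b) HOCl = 0.154 × 4.51 ppm = 0.6943 ppm.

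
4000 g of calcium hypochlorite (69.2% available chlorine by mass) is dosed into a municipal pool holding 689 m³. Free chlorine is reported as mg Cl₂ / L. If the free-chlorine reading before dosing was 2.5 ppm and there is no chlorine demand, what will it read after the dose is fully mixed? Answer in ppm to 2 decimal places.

Volume: 689 m³ = 689,000 L.
Available chlorine delivered: 4000 g × 0.692 = 2768 g as Cl₂.
Concentration rise: 2768 g / 689,000 L = 4.017 mg/L = 4.02 ppm.
Final FC: 2.5 + 4.02 = 6.52 ppm.

6.52 ppm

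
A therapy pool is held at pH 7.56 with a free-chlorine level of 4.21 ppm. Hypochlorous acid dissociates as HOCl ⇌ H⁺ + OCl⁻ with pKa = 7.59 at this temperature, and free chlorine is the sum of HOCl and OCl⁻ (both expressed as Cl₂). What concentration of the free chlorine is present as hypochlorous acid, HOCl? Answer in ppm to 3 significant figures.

2.18 ppm

[OCl⁻]/[HOCl] = 10^(pH − pKa) = 10^(7.56 − 7.59) = 10^-0.03 = 0.9333.
Fraction as HOCl = 1 / (1 + 0.9333) = 0.5173.
HOCl = 0.5173 × 4.21 ppm = 2.178 ppm.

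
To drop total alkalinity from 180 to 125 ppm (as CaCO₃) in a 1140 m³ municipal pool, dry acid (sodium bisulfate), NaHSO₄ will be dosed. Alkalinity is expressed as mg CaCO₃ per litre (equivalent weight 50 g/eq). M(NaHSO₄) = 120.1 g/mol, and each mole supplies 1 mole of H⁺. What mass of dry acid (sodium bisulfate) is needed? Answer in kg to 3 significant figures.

151 kg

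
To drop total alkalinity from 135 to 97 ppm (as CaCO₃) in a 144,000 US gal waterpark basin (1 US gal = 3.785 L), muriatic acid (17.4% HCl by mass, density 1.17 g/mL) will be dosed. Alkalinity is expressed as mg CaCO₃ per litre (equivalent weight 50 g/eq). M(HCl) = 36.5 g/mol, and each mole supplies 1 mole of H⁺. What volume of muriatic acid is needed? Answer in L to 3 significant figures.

Volume: 144,000 US gal × 3.785 L/gal = 545,040 L.
Alkalinity to neutralize: (135 − 97) = 38 mg/L as CaCO₃ × 545,040 L = 20,710 g as CaCO₃.
Equivalents of H⁺ required: 20,710 ÷ 50 g/eq = 414.2 eq = 414.2 mol HCl.
Mass of HCl: 414.2 × 36.5 = 15,120 g.
Mass of 17.4% solution: 15,120 / 0.174 = 86,890 g.
Volume: 86,890 g ÷ 1.17 g/mL = 74,270 mL.

74.3 L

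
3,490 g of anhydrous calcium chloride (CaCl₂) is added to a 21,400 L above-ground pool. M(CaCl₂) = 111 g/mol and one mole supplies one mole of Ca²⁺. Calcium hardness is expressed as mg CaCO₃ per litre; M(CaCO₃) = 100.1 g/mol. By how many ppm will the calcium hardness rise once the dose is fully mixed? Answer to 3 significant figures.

147 ppm

Moles of Ca²⁺: 3,490 g ÷ 111 g/mol = 31.44 mol.
As CaCO₃: 31.44 mol × 100.1 g/mol = 3147 g.
Rise: 3147 g / 21,400 L × 1000 = 147.1 mg/L.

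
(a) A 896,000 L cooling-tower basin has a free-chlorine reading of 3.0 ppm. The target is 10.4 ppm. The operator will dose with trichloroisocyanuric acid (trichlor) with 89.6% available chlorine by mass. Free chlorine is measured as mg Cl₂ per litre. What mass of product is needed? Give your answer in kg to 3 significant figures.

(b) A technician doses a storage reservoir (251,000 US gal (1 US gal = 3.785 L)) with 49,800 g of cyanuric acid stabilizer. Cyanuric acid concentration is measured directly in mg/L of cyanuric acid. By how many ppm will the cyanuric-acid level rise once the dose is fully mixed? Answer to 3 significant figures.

(a) Chlorine deficit: 10.4 − 3.0 = 7.4 ppm = 7.4 mg/L as Cl₂.
(a) Cl₂ equivalent needed: 7.4 mg/L × 896,000 L = 6,630,000 mg = 6630 g.
(a) Product at 89.6% available chlorine: 6630 / 0.896 = 7400 g.

(b) Volume: 251,000 US gal × 3.785 L/gal = 950,035 L.
(b) Rise: 49,800 g / 950,035 L × 1000 = 52.42 mg/L.

(a) 7.40 kg; (b) 52.4 ppm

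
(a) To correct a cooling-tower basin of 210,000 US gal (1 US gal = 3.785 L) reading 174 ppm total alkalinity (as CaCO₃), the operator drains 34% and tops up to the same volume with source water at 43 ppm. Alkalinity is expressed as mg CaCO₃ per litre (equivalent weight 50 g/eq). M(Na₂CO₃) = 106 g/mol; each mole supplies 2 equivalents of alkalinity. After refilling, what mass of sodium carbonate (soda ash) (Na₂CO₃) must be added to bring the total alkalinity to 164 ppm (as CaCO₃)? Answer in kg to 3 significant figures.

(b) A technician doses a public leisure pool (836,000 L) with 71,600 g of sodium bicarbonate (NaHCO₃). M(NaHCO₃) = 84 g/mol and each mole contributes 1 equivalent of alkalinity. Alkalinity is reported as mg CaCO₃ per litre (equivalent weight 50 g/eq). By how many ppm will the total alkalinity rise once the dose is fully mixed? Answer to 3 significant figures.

(a) 29.1 kg; (b) 51.0 ppm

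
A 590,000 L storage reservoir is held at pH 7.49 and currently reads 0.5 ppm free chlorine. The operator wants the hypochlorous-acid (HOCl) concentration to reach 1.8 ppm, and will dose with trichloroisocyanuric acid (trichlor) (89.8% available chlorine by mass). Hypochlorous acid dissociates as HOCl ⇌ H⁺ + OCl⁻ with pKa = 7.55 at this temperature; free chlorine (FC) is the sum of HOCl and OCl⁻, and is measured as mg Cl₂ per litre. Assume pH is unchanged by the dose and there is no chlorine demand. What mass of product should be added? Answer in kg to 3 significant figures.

[OCl⁻]/[HOCl] = 10^(pH − pKa) = 10^(7.49 − 7.55) = 0.871; fraction as HOCl = 1/(1 + 0.871) = 0.5345.
Free chlorine required for 1.8 ppm HOCl: 1.8 / 0.5345 = 3.368 ppm.
FC to add: 3.368 − 0.5 = 2.868 mg/L as Cl₂.
Cl₂ equivalent: 2.868 mg/L × 590,000 L = 1692 g.
Product at 89.8% available Cl: 1692 / 0.898 = 1884 g.

1.88 kg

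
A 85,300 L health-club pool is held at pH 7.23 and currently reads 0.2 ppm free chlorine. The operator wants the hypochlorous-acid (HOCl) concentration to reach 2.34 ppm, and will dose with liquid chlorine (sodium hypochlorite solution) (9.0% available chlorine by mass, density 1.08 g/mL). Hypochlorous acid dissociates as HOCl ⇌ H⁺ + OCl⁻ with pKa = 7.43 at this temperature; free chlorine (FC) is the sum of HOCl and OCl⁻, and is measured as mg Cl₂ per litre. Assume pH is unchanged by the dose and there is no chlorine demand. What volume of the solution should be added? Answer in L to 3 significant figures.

[OCl⁻]/[HOCl] = 10^(pH − pKa) = 10^(7.23 − 7.43) = 0.631; fraction as HOCl = 1/(1 + 0.631) = 0.6131.
Free chlorine required for 2.34 ppm HOCl: 2.34 / 0.6131 = 3.816 ppm.
FC to add: 3.816 − 0.2 = 3.616 mg/L as Cl₂.
Cl₂ equivalent: 3.616 mg/L × 85,300 L = 308.5 g.
Product at 9.0% available Cl: 308.5 / 0.09 = 3428 g.
Volume: 3428 g ÷ 1.08 g/mL = 3174 mL.

3.17 L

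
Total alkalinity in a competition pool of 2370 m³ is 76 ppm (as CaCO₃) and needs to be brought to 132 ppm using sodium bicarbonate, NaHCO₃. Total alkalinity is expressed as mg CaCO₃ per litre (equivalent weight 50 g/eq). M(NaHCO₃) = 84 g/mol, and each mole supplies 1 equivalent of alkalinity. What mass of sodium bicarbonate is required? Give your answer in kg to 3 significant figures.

223 kg

Volume: 2370 m³ = 2,370,000 L.
Alkalinity to add: (132 − 76) = 56 mg/L as CaCO₃ × 2,370,000 L = 132,700 g as CaCO₃.
Equivalents: 132,700 g ÷ 50 g/eq = 2654 eq.
NaHCO₃ supplies 1 eq per mole → 2654 mol.
Mass: 2654 mol × 84 g/mol = 223,000 g.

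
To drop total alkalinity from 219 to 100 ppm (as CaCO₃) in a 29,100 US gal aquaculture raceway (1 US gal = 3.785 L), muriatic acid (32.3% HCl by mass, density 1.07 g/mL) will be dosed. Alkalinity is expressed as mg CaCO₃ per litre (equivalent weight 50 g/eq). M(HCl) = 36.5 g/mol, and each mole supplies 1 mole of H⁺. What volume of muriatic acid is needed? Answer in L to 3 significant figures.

27.7 L

Volume: 29,100 US gal × 3.785 L/gal = 110,144 L.
Alkalinity to neutralize: (219 − 100) = 119 mg/L as CaCO₃ × 110,144 L = 13,110 g as CaCO₃.
Equivalents of H⁺ required: 13,110 ÷ 50 g/eq = 262.1 eq = 262.1 mol HCl.
Mass of HCl: 262.1 × 36.5 = 9568 g.
Mass of 32.3% solution: 9568 / 0.323 = 29,620 g.
Volume: 29,620 g ÷ 1.07 g/mL = 27,680 mL.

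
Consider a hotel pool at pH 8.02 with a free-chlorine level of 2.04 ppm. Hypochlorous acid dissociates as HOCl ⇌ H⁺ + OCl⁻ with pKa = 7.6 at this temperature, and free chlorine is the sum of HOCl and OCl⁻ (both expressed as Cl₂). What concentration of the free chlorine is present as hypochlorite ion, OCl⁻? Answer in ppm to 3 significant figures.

1.48 ppm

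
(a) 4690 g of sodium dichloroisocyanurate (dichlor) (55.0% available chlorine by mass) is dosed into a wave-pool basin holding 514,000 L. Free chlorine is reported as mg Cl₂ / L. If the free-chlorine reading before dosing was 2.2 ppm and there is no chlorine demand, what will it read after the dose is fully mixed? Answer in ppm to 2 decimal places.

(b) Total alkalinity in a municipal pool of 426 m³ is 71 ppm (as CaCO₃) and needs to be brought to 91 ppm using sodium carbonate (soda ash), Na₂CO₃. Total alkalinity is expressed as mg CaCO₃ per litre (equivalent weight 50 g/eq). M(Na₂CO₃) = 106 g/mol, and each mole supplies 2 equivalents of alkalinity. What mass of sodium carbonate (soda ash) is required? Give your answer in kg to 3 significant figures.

(a) 7.22 ppm; (b) 9.03 kg

(a) Available chlorine delivered: 4690 g × 0.55 = 2580 g as Cl₂.
(a) Concentration rise: 2580 g / 514,000 L = 5.018 mg/L = 5.02 ppm.
(a) Final FC: 2.2 + 5.02 = 7.22 ppm.

(b) Volume: 426 m³ = 426,000 L.
(b) Alkalinity to add: (91 − 71) = 20 mg/L as CaCO₃ × 426,000 L = 8520 g as CaCO₃.
(b) Equivalents: 8520 g ÷ 50 g/eq = 170.4 eq.
(b) Each mole of Na₂CO₃ supplies 2 eq, so 170.4 / 2 = 85.2 mol.
(b) Mass: 85.2 mol × 106 g/mol = 9031 g.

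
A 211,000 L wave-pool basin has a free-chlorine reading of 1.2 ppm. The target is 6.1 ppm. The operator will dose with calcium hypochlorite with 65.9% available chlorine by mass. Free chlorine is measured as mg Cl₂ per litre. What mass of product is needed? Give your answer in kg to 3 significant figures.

Chlorine deficit: 6.1 − 1.2 = 4.9 ppm = 4.9 mg/L as Cl₂.
Cl₂ equivalent needed: 4.9 mg/L × 211,000 L = 1,034,000 mg = 1034 g.
Product at 65.9% available chlorine: 1034 / 0.659 = 1569 g.

1.57 kg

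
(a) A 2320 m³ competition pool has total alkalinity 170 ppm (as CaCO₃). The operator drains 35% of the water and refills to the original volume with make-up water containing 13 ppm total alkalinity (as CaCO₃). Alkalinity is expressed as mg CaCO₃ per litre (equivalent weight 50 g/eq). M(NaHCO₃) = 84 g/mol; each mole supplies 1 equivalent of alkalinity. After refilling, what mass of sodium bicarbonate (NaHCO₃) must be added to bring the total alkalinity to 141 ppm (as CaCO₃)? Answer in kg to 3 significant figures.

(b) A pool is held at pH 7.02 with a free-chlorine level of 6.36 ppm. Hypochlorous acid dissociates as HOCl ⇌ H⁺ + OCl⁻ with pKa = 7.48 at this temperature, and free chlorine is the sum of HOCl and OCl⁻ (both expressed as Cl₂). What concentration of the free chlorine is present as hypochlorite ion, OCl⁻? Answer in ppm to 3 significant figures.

(a) 101 kg; (b) 1.64 ppm

(a) Volume: 2320 m³ = 2,320,000 L.
(a) After draining 35% and refilling: 170 × 0.65 + 13 × 0.35 = 115.05 ppm.
(a) Deficit to target: 141 − 115.05 = 25.95 mg/L.
(a) As CaCO₃: 25.95 mg/L × 2,320,000 L = 60,200 g; ÷ 50 g/eq ÷ 1 = 1204 mol NaHCO₃.
(a) Mass: 1204 × 84 = 101,100 g.

(b) [OCl⁻]/[HOCl] = 10^(pH − pKa) = 10^(7.02 − 7.48) = 10^-0.46 = 0.3467.
(b) Fraction as HOCl = 1 / (1 + 0.3467) = 0.7425.
(b) OCl⁻ = (1 − 0.7425) × 6.36 ppm = 1.637 ppm.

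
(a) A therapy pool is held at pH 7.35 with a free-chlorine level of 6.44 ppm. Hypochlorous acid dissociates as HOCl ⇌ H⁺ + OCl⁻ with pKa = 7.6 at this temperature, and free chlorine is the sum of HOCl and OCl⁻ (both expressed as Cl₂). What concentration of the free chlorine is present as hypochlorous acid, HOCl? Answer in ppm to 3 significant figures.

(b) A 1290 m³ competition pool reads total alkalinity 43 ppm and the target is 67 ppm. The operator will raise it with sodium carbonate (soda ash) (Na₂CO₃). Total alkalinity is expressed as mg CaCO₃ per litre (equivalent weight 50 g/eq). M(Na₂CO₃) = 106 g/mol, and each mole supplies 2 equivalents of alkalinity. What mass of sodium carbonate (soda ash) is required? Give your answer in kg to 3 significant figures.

(a) [OCl⁻]/[HOCl] = 10^(pH − pKa) = 10^(7.35 − 7.6) = 10^-0.25 = 0.5623.
(a) Fraction as HOCl = 1 / (1 + 0.5623) = 0.6401.
(a) HOCl = 0.6401 × 6.44 ppm = 4.122 ppm.

(b) Volume: 1290 m³ = 1,290,000 L.
(b) Alkalinity to add: (67 − 43) = 24 mg/L as CaCO₃ × 1,290,000 L = 30,960 g as CaCO₃.
(b) Equivalents: 30,960 g ÷ 50 g/eq = 619.2 eq.
(b) Each mole of Na₂CO₃ supplies 2 eq, so 619.2 / 2 = 309.6 mol.
(b) Mass: 309.6 mol × 106 g/mol = 32,820 g.

(a) 4.12 ppm; (b) 32.8 kg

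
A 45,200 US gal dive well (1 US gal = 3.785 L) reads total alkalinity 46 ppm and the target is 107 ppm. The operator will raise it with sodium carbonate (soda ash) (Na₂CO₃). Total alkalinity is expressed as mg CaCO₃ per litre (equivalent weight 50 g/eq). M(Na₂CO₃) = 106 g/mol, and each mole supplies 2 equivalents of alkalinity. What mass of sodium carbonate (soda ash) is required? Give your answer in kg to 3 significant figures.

Volume: 45,200 US gal × 3.785 L/gal = 171,082 L.
Alkalinity to add: (107 − 46) = 61 mg/L as CaCO₃ × 171,082 L = 10,440 g as CaCO₃.
Equivalents: 10,440 g ÷ 50 g/eq = 208.7 eq.
Each mole of Na₂CO₃ supplies 2 eq, so 208.7 / 2 = 104.4 mol.
Mass: 104.4 mol × 106 g/mol = 11,060 g.

11.1 kg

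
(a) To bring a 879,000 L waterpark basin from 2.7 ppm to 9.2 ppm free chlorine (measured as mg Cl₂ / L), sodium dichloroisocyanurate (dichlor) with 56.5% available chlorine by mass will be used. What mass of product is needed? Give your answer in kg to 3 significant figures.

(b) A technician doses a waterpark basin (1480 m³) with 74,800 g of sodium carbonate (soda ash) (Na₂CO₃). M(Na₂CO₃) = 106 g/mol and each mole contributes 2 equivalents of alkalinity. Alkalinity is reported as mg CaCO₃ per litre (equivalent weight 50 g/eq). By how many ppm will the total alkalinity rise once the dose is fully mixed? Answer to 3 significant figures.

(a) Chlorine deficit: 9.2 − 2.7 = 6.5 ppm = 6.5 mg/L as Cl₂.
(a) Cl₂ equivalent needed: 6.5 mg/L × 879,000 L = 5,714,000 mg = 5714 g.
(a) Product at 56.5% available chlorine: 5714 / 0.565 = 10,110 g.

(b) Volume: 1480 m³ = 1,480,000 L.
(b) Moles of Na₂CO₃: 74,800 g ÷ 106 g/mol = 705.7 mol → 1411 eq of alkalinity.
(b) As CaCO₃: 1411 eq × 50 g/eq = 70,570 g.
(b) Rise: 70,570 g / 1,480,000 L × 1000 = 47.68 mg/L.

(a) 10.1 kg; (b) 47.7 ppm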